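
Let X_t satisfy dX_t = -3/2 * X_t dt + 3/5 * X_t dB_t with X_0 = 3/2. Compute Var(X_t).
Var(X_t) = (9*exp(9*t/25) - 9)*exp(-3*t)/4

For GBM dX = mu X dt + sigma X dB with X_0 = x_0, apply Itô to Y = log X: dY = (mu - sigma^2/2) dt + sigma dB, so Y_t = log(x_0) + (mu - sigma^2/2) t + sigma B_t and hence X_t = x_0 * exp((mu - sigma^2/2) t + sigma B_t).
With mu = -3/2, sigma = 3/5, x_0 = 3/2, this gives:
  X_t = 3/2 * exp((-42/25) * t + (3/5) * B_t).
Since sigma*B_t ~ Normal(0, sigma^2 t), E[exp(sigma*B_t)] = exp(sigma^2 t / 2); so E[X_t] = x_0 * exp((mu - sigma^2/2) t) * exp(sigma^2 t / 2) = x_0 * exp(mu t) = 3*exp(-3*t/2)/2.
Var(X_t) = E[X_t^2] - (E[X_t])^2 = x_0^2 * exp(2 mu t) * (exp(sigma^2 t) - 1) = (9*exp(9*t/25) - 9)*exp(-3*t)/4.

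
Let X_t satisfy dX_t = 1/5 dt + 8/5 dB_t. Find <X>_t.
<X>_t = 64*t/25

For an Itô process dX_t = a(t) dt + b(t) dB_t, the quadratic variation is <X>_t = int_0^t b(s)^2 ds (the drift term does not contribute). Here b(s) = 8/5, so
  b(s)^2 = 64/25.
Integrating from 0 to t:
  <X>_t = int_0^t (64/25) ds = 64*t/25.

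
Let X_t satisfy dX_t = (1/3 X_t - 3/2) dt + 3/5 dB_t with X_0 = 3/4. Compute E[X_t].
E[X_t] = 9/2 - 15*exp(t/3)/4

Taking expectations and using E[dB_t] = 0, the mean m(t) = E[X_t] satisfies the ODE m'(t) = a m(t) + b with m(0) = x_0. With a = 1/3, b = -3/2, x_0 = 3/4, the solution is
  m(t) = x_0 * exp(a t) + (b/a) * (exp(a t) - 1)
       = (3/4) * exp((1/3) t) + ((-3/2)/(1/3)) * (exp((1/3) t) - 1)
       = 9/2 - 15*exp(t/3)/4.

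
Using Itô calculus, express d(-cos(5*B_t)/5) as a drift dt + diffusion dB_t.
d(-cos(5*B_t)/5) = (5*cos(5*B_t)/2) dt + (sin(5*B_t)) dB_t

Itô's formula for f(B_t) gives d f(B_t) = f'(B_t) dB_t + (1/2) f''(B_t) dt. Compute derivatives of f(x) = -cos(5*x)/5:
  f'(x)  = sin(5*x)
  f''(x) = 5*cos(5*x)
Substitute x = B_t and multiply the f'' term by 1/2:
  drift     = (1/2) * (5*cos(5*x)) evaluated at B_t = 5*cos(5*B_t)/2
  diffusion = (sin(5*x)) evaluated at B_t = sin(5*B_t)
Therefore d(-cos(5*B_t)/5) = (5*cos(5*B_t)/2) dt + (sin(5*B_t)) dB_t.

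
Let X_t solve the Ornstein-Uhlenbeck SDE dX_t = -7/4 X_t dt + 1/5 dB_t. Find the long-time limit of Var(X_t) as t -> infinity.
lim Var(X_t) = 2/175

The OU SDE dX = -theta X dt + sigma dB admits the integrating factor exp(theta t): d(exp(theta t) X_t) = sigma exp(theta t) dB_t. Integrating from 0 to t gives X_t = x_0 * exp(-theta t) + sigma * int_0^t exp(-theta (t-s)) dB_s for any initial x_0. The Itô integral has variance (by the Itô isometry) sigma^2 * int_0^t exp(-2 theta (t - s)) ds = sigma^2 * (1 - exp(-2 theta t)) / (2 theta), independent of x_0.
With theta = 7/4, sigma = 1/5:
  Var(X_t) = (1/5)^2 * (1 - exp(-2*7/4 t)) / (2 * 7/4) = 2/175 - 2*exp(-7*t/2)/175.
As t -> infinity, exp(-2*7/4 t) -> 0, so the stationary variance is sigma^2 / (2 theta) = 2/175.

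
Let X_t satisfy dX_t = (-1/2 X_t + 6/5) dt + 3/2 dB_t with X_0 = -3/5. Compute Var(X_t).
Var(X_t) = 9/4 - 9*exp(-t)/4

The variance V(t) = Var(X_t) satisfies V'(t) = 2 a V(t) + c^2 with V(0) = 0 (drift coefficient is linear in X, diffusion is constant). With a = -1/2, c = 3/2, the solution is
  V(t) = (c^2 / (2 a)) * (exp(2 a t) - 1)
       = ((3/2)^2 / (2*(-1/2))) * (exp((-1) t) - 1)
       = 9/4 - 9*exp(-t)/4.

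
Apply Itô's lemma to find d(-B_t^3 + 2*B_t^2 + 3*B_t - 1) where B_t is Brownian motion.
d(-B_t^3 + 2*B_t^2 + 3*B_t - 1) = (2 - 3*B_t) dt + (-3*B_t^2 + 4*B_t + 3) dB_t

Itô's formula for f(B_t) gives d f(B_t) = f'(B_t) dB_t + (1/2) f''(B_t) dt. Compute derivatives of f(x) = -x^3 + 2*x^2 + 3*x - 1:
  f'(x)  = -3*x^2 + 4*x + 3
  f''(x) = 4 - 6*x
Substitute x = B_t and multiply the f'' term by 1/2:
  drift     = (1/2) * (4 - 6*x) evaluated at B_t = 2 - 3*B_t
  diffusion = (-3*x^2 + 4*x + 3) evaluated at B_t = -3*B_t^2 + 4*B_t + 3
Therefore d(-B_t^3 + 2*B_t^2 + 3*B_t - 1) = (2 - 3*B_t) dt + (-3*B_t^2 + 4*B_t + 3) dB_t.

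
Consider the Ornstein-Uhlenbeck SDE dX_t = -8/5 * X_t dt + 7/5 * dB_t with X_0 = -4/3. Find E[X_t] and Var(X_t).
E[X_t] = -4*exp(-8*t/5)/3; Var(X_t) = 49/80 - 49*exp(-16*t/5)/80

The OU SDE dX = -theta X dt + sigma dB admits the integrating factor exp(theta t): d(exp(theta t) X_t) = sigma exp(theta t) dB_t. Integrating from 0 to t:
  X_t = x_0 * exp(-theta t) + sigma * int_0^t exp(-theta (t-s)) dB_s.
The Itô integral has mean 0 and (by the Itô isometry) variance sigma^2 * int_0^t exp(-2 theta (t - s)) ds = sigma^2 * (1 - exp(-2 theta t)) / (2 theta).
With theta = 8/5, sigma = 7/5, x_0 = -4/3:
  E[X_t] = -4/3 * exp(-8/5 t) = -4*exp(-8*t/5)/3
  Var(X_t) = (7/5)^2 * (1 - exp(-2*8/5 t)) / (2 * 8/5) = 49/80 - 49*exp(-16*t/5)/80.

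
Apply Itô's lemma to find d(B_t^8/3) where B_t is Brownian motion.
d(B_t^8/3) = (28*B_t^6/3) dt + (8*B_t^7/3) dB_t

Itô's formula for f(B_t) gives d f(B_t) = f'(B_t) dB_t + (1/2) f''(B_t) dt. Compute derivatives of f(x) = x^8/3:
  f'(x)  = 8*x^7/3
  f''(x) = 56*x^6/3
Substitute x = B_t and multiply the f'' term by 1/2:
  drift     = (1/2) * (56*x^6/3) evaluated at B_t = 28*B_t^6/3
  diffusion = (8*x^7/3) evaluated at B_t = 8*B_t^7/3
Therefore d(B_t^8/3) = (28*B_t^6/3) dt + (8*B_t^7/3) dB_t.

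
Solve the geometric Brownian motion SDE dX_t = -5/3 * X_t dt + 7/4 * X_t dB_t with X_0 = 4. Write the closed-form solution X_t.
X_t = 4 * exp((-307/96) * t + (7/4) * B_t)

For GBM dX = mu X dt + sigma X dB with X_0 = x_0, apply Itô to Y = log X: dY = (mu - sigma^2/2) dt + sigma dB, so Y_t = log(x_0) + (mu - sigma^2/2) t + sigma B_t and hence X_t = x_0 * exp((mu - sigma^2/2) t + sigma B_t).
With mu = -5/3, sigma = 7/4, x_0 = 4, this gives:
  X_t = 4 * exp((-307/96) * t + (7/4) * B_t).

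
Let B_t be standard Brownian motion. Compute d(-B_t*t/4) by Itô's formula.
d(-B_t*t/4) = (-B_t/4) dt + (-t/4) dB_t

Itô's formula for f(t, x): d f(t, B_t) = (f_t + (1/2) f_xx) dt + f_x dB_t. Compute partials of f(t, x) = -t*x/4:
  f_t(t,x)  = -x/4
  f_x(t,x)  = -t/4
  f_xx(t,x) = 0
Assemble drift = f_t + (1/2) f_xx = -x/4 and diffusion = f_x = -t/4. Substituting x = B_t:
  d(-B_t*t/4) = (-B_t/4) dt + (-t/4) dB_t.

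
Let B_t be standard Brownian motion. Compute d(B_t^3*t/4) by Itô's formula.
d(B_t^3*t/4) = (B_t*(B_t^2 + 3*t)/4) dt + (3*B_t^2*t/4) dB_t

Itô's formula for f(t, x): d f(t, B_t) = (f_t + (1/2) f_xx) dt + f_x dB_t. Compute partials of f(t, x) = t*x^3/4:
  f_t(t,x)  = x^3/4
  f_x(t,x)  = 3*t*x^2/4
  f_xx(t,x) = 3*t*x/2
Assemble drift = f_t + (1/2) f_xx = x*(3*t + x^2)/4 and diffusion = f_x = 3*t*x^2/4. Substituting x = B_t:
  d(B_t^3*t/4) = (B_t*(B_t^2 + 3*t)/4) dt + (3*B_t^2*t/4) dB_t.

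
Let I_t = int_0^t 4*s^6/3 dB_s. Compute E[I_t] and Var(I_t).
E[I_t] = 0; Var(I_t) = 16*t^13/117

The Itô integral of a deterministic integrand f(s) has mean 0 because each increment f(s) * (B_{s+ds} - B_s) has mean 0. By the Itô isometry:
  Var( int_0^t f(s) dB_s ) = E[ (int_0^t f(s) dB_s)^2 ] = int_0^t f(s)^2 ds.
Here f(s) = 4*s^6/3, so f(s)^2 = 16*s^12/9. Integrate:
  int_0^t (16*s^12/9) ds = 16*t^13/117.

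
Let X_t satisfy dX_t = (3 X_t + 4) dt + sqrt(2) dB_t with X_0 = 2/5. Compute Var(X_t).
Var(X_t) = exp(6*t)/3 - 1/3

The variance V(t) = Var(X_t) satisfies V'(t) = 2 a V(t) + c^2 with V(0) = 0 (drift coefficient is linear in X, diffusion is constant). With a = 3, c = sqrt(2), the solution is
  V(t) = (c^2 / (2 a)) * (exp(2 a t) - 1)
       = (sqrt(2)^2 / (2*3)) * (exp(6 t) - 1)
       = exp(6*t)/3 - 1/3.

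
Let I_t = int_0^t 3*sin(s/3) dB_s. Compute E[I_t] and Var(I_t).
E[I_t] = 0; Var(I_t) = 9*t/2 - 27*sin(2*t/3)/4

The Itô integral of a deterministic integrand f(s) has mean 0 because each increment f(s) * (B_{s+ds} - B_s) has mean 0. By the Itô isometry:
  Var( int_0^t f(s) dB_s ) = E[ (int_0^t f(s) dB_s)^2 ] = int_0^t f(s)^2 ds.
Here f(s) = 3*sin(s/3), so f(s)^2 = 9*sin(s/3)^2. Integrate:
  int_0^t (9*sin(s/3)^2) ds = 9*t/2 - 27*sin(2*t/3)/4.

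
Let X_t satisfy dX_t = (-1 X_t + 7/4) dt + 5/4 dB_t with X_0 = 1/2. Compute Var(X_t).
Var(X_t) = 25/32 - 25*exp(-2*t)/32

The variance V(t) = Var(X_t) satisfies V'(t) = 2 a V(t) + c^2 with V(0) = 0 (drift coefficient is linear in X, diffusion is constant). With a = -1, c = 5/4, the solution is
  V(t) = (c^2 / (2 a)) * (exp(2 a t) - 1)
       = ((5/4)^2 / (2*(-1))) * (exp((-2) t) - 1)
       = 25/32 - 25*exp(-2*t)/32.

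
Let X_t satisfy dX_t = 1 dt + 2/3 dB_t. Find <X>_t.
<X>_t = 4*t/9

For an Itô process dX_t = a(t) dt + b(t) dB_t, the quadratic variation is <X>_t = int_0^t b(s)^2 ds (the drift term does not contribute). Here b(s) = 2/3, so
  b(s)^2 = 4/9.
Integrating from 0 to t:
  <X>_t = int_0^t (4/9) ds = 4*t/9.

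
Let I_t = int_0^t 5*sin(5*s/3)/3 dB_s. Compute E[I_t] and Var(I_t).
E[I_t] = 0; Var(I_t) = 25*t/18 - 5*sin(10*t/3)/12

The Itô integral of a deterministic integrand f(s) has mean 0 because each increment f(s) * (B_{s+ds} - B_s) has mean 0. By the Itô isometry:
  Var( int_0^t f(s) dB_s ) = E[ (int_0^t f(s) dB_s)^2 ] = int_0^t f(s)^2 ds.
Here f(s) = 5*sin(5*s/3)/3, so f(s)^2 = 25*sin(5*s/3)^2/9. Integrate:
  int_0^t (25*sin(5*s/3)^2/9) ds = 25*t/18 - 5*sin(10*t/3)/12.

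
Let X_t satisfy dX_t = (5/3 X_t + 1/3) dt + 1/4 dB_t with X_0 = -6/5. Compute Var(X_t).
Var(X_t) = 3*exp(10*t/3)/160 - 3/160

The variance V(t) = Var(X_t) satisfies V'(t) = 2 a V(t) + c^2 with V(0) = 0 (drift coefficient is linear in X, diffusion is constant). With a = 5/3, c = 1/4, the solution is
  V(t) = (c^2 / (2 a)) * (exp(2 a t) - 1)
       = ((1/4)^2 / (2*(5/3))) * (exp((10/3) t) - 1)
       = 3*exp(10*t/3)/160 - 3/160.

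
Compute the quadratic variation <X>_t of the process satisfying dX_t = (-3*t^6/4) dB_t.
<X>_t = 9*t^13/208

For an Itô process dX_t = a(t) dt + b(t) dB_t, the quadratic variation is <X>_t = int_0^t b(s)^2 ds (the drift term does not contribute). Here b(s) = -3*s^6/4, so
  b(s)^2 = 9*s^12/16.
Integrating from 0 to t:
  <X>_t = int_0^t (9*s^12/16) ds = 9*t^13/208.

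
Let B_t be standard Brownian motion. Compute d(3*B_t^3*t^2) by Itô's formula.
d(3*B_t^3*t^2) = (3*B_t*t*(2*B_t^2 + 3*t)) dt + (9*B_t^2*t^2) dB_t

Itô's formula for f(t, x): d f(t, B_t) = (f_t + (1/2) f_xx) dt + f_x dB_t. Compute partials of f(t, x) = 3*t^2*x^3:
  f_t(t,x)  = 6*t*x^3
  f_x(t,x)  = 9*t^2*x^2
  f_xx(t,x) = 18*t^2*x
Assemble drift = f_t + (1/2) f_xx = 3*t*x*(3*t + 2*x^2) and diffusion = f_x = 9*t^2*x^2. Substituting x = B_t:
  d(3*B_t^3*t^2) = (3*B_t*t*(2*B_t^2 + 3*t)) dt + (9*B_t^2*t^2) dB_t.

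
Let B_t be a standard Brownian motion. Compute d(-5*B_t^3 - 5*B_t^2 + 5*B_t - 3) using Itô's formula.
d(-5*B_t^3 - 5*B_t^2 + 5*B_t - 3) = (-15*B_t - 5) dt + (-15*B_t^2 - 10*B_t + 5) dB_t

Itô's formula for f(B_t) gives d f(B_t) = f'(B_t) dB_t + (1/2) f''(B_t) dt. Compute derivatives of f(x) = -5*x^3 - 5*x^2 + 5*x - 3:
  f'(x)  = -15*x^2 - 10*x + 5
  f''(x) = -30*x - 10
Substitute x = B_t and multiply the f'' term by 1/2:
  drift     = (1/2) * (-30*x - 10) evaluated at B_t = -15*B_t - 5
  diffusion = (-15*x^2 - 10*x + 5) evaluated at B_t = -15*B_t^2 - 10*B_t + 5
Therefore d(-5*B_t^3 - 5*B_t^2 + 5*B_t - 3) = (-15*B_t - 5) dt + (-15*B_t^2 - 10*B_t + 5) dB_t.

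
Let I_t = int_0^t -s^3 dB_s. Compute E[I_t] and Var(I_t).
E[I_t] = 0; Var(I_t) = t^7/7

The Itô integral of a deterministic integrand f(s) has mean 0 because each increment f(s) * (B_{s+ds} - B_s) has mean 0. By the Itô isometry:
  Var( int_0^t f(s) dB_s ) = E[ (int_0^t f(s) dB_s)^2 ] = int_0^t f(s)^2 ds.
Here f(s) = -s^3, so f(s)^2 = s^6. Integrate:
  int_0^t (s^6) ds = t^7/7.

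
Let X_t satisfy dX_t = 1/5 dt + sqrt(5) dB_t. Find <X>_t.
<X>_t = 5*t

For an Itô process dX_t = a(t) dt + b(t) dB_t, the quadratic variation is <X>_t = int_0^t b(s)^2 ds (the drift term does not contribute). Here b(s) = sqrt(5), so
  b(s)^2 = 5.
Integrating from 0 to t:
  <X>_t = int_0^t (5) ds = 5*t.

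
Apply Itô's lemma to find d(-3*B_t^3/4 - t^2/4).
d(-3*B_t^3/4 - t^2/4) = (-9*B_t/4 - t/2) dt + (-9*B_t^2/4) dB_t

Itô's formula for f(t, x): d f(t, B_t) = (f_t + (1/2) f_xx) dt + f_x dB_t. Compute partials of f(t, x) = -t^2/4 - 3*x^3/4:
  f_t(t,x)  = -t/2
  f_x(t,x)  = -9*x^2/4
  f_xx(t,x) = -9*x/2
Assemble drift = f_t + (1/2) f_xx = -t/2 - 9*x/4 and diffusion = f_x = -9*x^2/4. Substituting x = B_t:
  d(-3*B_t^3/4 - t^2/4) = (-9*B_t/4 - t/2) dt + (-9*B_t^2/4) dB_t.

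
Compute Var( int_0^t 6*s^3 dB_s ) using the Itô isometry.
Var = 36*t^7/7

The Itô integral of a deterministic integrand f(s) has mean 0 because each increment f(s) * (B_{s+ds} - B_s) has mean 0. By the Itô isometry:
  Var( int_0^t f(s) dB_s ) = E[ (int_0^t f(s) dB_s)^2 ] = int_0^t f(s)^2 ds.
Here f(s) = 6*s^3, so f(s)^2 = 36*s^6. Integrate:
  int_0^t (36*s^6) ds = 36*t^7/7.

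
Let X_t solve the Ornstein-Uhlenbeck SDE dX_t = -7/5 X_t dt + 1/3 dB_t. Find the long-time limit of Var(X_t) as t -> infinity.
lim Var(X_t) = 5/126

The OU SDE dX = -theta X dt + sigma dB admits the integrating factor exp(theta t): d(exp(theta t) X_t) = sigma exp(theta t) dB_t. Integrating from 0 to t gives X_t = x_0 * exp(-theta t) + sigma * int_0^t exp(-theta (t-s)) dB_s for any initial x_0. The Itô integral has variance (by the Itô isometry) sigma^2 * int_0^t exp(-2 theta (t - s)) ds = sigma^2 * (1 - exp(-2 theta t)) / (2 theta), independent of x_0.
With theta = 7/5, sigma = 1/3:
  Var(X_t) = (1/3)^2 * (1 - exp(-2*7/5 t)) / (2 * 7/5) = 5/126 - 5*exp(-14*t/5)/126.
As t -> infinity, exp(-2*7/5 t) -> 0, so the stationary variance is sigma^2 / (2 theta) = 5/126.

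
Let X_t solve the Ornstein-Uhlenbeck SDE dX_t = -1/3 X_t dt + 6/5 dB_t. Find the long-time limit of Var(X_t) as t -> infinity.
lim Var(X_t) = 54/25

The OU SDE dX = -theta X dt + sigma dB admits the integrating factor exp(theta t): d(exp(theta t) X_t) = sigma exp(theta t) dB_t. Integrating from 0 to t gives X_t = x_0 * exp(-theta t) + sigma * int_0^t exp(-theta (t-s)) dB_s for any initial x_0. The Itô integral has variance (by the Itô isometry) sigma^2 * int_0^t exp(-2 theta (t - s)) ds = sigma^2 * (1 - exp(-2 theta t)) / (2 theta), independent of x_0.
With theta = 1/3, sigma = 6/5:
  Var(X_t) = (6/5)^2 * (1 - exp(-2*1/3 t)) / (2 * 1/3) = 54/25 - 54*exp(-2*t/3)/25.
As t -> infinity, exp(-2*1/3 t) -> 0, so the stationary variance is sigma^2 / (2 theta) = 54/25.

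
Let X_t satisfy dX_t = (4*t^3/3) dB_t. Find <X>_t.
<X>_t = 16*t^7/63

For an Itô process dX_t = a(t) dt + b(t) dB_t, the quadratic variation is <X>_t = int_0^t b(s)^2 ds (the drift term does not contribute). Here b(s) = 4*s^3/3, so
  b(s)^2 = 16*s^6/9.
Integrating from 0 to t:
  <X>_t = int_0^t (16*s^6/9) ds = 16*t^7/63.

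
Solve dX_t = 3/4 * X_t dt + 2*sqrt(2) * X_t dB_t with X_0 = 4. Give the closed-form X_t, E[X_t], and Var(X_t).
X_t = 4 * exp((-13/4) t + (2*sqrt(2)) B_t); E[X_t] = 4*exp(3*t/4); Var(X_t) = 16*(exp(8*t) - 1)*exp(3*t/2)

For GBM dX = mu X dt + sigma X dB with X_0 = x_0, apply Itô to Y = log X: dY = (mu - sigma^2/2) dt + sigma dB, so Y_t = log(x_0) + (mu - sigma^2/2) t + sigma B_t and hence X_t = x_0 * exp((mu - sigma^2/2) t + sigma B_t).
With mu = 3/4, sigma = 2*sqrt(2), x_0 = 4, this gives:
  X_t = 4 * exp((-13/4) * t + (2*sqrt(2)) * B_t).
Since sigma*B_t ~ Normal(0, sigma^2 t), E[exp(sigma*B_t)] = exp(sigma^2 t / 2); so E[X_t] = x_0 * exp((mu - sigma^2/2) t) * exp(sigma^2 t / 2) = x_0 * exp(mu t) = 4*exp(3*t/4).
Var(X_t) = E[X_t^2] - (E[X_t])^2 = x_0^2 * exp(2 mu t) * (exp(sigma^2 t) - 1) = 16*(exp(8*t) - 1)*exp(3*t/2).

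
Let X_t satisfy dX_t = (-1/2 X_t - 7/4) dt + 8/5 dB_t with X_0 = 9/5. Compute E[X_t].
E[X_t] = -7/2 + 53*exp(-t/2)/10

Taking expectations and using E[dB_t] = 0, the mean m(t) = E[X_t] satisfies the ODE m'(t) = a m(t) + b with m(0) = x_0. With a = -1/2, b = -7/4, x_0 = 9/5, the solution is
  m(t) = x_0 * exp(a t) + (b/a) * (exp(a t) - 1)
       = (9/5) * exp((-1/2) t) + ((-7/4)/(-1/2)) * (exp((-1/2) t) - 1)
       = -7/2 + 53*exp(-t/2)/10.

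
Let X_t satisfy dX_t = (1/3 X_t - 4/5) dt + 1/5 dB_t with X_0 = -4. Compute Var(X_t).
Var(X_t) = 3*exp(2*t/3)/50 - 3/50

The variance V(t) = Var(X_t) satisfies V'(t) = 2 a V(t) + c^2 with V(0) = 0 (drift coefficient is linear in X, diffusion is constant). With a = 1/3, c = 1/5, the solution is
  V(t) = (c^2 / (2 a)) * (exp(2 a t) - 1)
       = ((1/5)^2 / (2*(1/3))) * (exp((2/3) t) - 1)
       = 3*exp(2*t/3)/50 - 3/50.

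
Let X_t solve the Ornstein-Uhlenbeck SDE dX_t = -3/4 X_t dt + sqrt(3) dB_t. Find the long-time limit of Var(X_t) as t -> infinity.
lim Var(X_t) = 2

The OU SDE dX = -theta X dt + sigma dB admits the integrating factor exp(theta t): d(exp(theta t) X_t) = sigma exp(theta t) dB_t. Integrating from 0 to t gives X_t = x_0 * exp(-theta t) + sigma * int_0^t exp(-theta (t-s)) dB_s for any initial x_0. The Itô integral has variance (by the Itô isometry) sigma^2 * int_0^t exp(-2 theta (t - s)) ds = sigma^2 * (1 - exp(-2 theta t)) / (2 theta), independent of x_0.
With theta = 3/4, sigma = sqrt(3):
  Var(X_t) = (sqrt(3))^2 * (1 - exp(-2*3/4 t)) / (2 * 3/4) = 2 - 2*exp(-3*t/2).
As t -> infinity, exp(-2*3/4 t) -> 0, so the stationary variance is sigma^2 / (2 theta) = 2.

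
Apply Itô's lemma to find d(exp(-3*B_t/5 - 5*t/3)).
d(exp(-3*B_t/5 - 5*t/3)) = (-223*exp(-3*B_t/5 - 5*t/3)/150) dt + (-3*exp(-3*B_t/5 - 5*t/3)/5) dB_t

Itô's formula for f(t, x): d f(t, B_t) = (f_t + (1/2) f_xx) dt + f_x dB_t. Compute partials of f(t, x) = exp(-5*t/3 - 3*x/5):
  f_t(t,x)  = -5*exp(-5*t/3 - 3*x/5)/3
  f_x(t,x)  = -3*exp(-5*t/3 - 3*x/5)/5
  f_xx(t,x) = 9*exp(-5*t/3 - 3*x/5)/25
Assemble drift = f_t + (1/2) f_xx = -223*exp(-5*t/3 - 3*x/5)/150 and diffusion = f_x = -3*exp(-5*t/3 - 3*x/5)/5. Substituting x = B_t:
  d(exp(-3*B_t/5 - 5*t/3)) = (-223*exp(-3*B_t/5 - 5*t/3)/150) dt + (-3*exp(-3*B_t/5 - 5*t/3)/5) dB_t.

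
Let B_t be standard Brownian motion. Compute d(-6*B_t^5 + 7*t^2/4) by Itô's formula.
d(-6*B_t^5 + 7*t^2/4) = (-60*B_t^3 + 7*t/2) dt + (-30*B_t^4) dB_t

Itô's formula for f(t, x): d f(t, B_t) = (f_t + (1/2) f_xx) dt + f_x dB_t. Compute partials of f(t, x) = 7*t^2/4 - 6*x^5:
  f_t(t,x)  = 7*t/2
  f_x(t,x)  = -30*x^4
  f_xx(t,x) = -120*x^3
Assemble drift = f_t + (1/2) f_xx = 7*t/2 - 60*x^3 and diffusion = f_x = -30*x^4. Substituting x = B_t:
  d(-6*B_t^5 + 7*t^2/4) = (-60*B_t^3 + 7*t/2) dt + (-30*B_t^4) dB_t.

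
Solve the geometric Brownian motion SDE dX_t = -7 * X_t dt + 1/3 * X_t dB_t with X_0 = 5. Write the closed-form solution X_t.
X_t = 5 * exp((-127/18) * t + (1/3) * B_t)

For GBM dX = mu X dt + sigma X dB with X_0 = x_0, apply Itô to Y = log X: dY = (mu - sigma^2/2) dt + sigma dB, so Y_t = log(x_0) + (mu - sigma^2/2) t + sigma B_t and hence X_t = x_0 * exp((mu - sigma^2/2) t + sigma B_t).
With mu = -7, sigma = 1/3, x_0 = 5, this gives:
  X_t = 5 * exp((-127/18) * t + (1/3) * B_t).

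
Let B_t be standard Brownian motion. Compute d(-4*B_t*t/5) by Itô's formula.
d(-4*B_t*t/5) = (-4*B_t/5) dt + (-4*t/5) dB_t

Itô's formula for f(t, x): d f(t, B_t) = (f_t + (1/2) f_xx) dt + f_x dB_t. Compute partials of f(t, x) = -4*t*x/5:
  f_t(t,x)  = -4*x/5
  f_x(t,x)  = -4*t/5
  f_xx(t,x) = 0
Assemble drift = f_t + (1/2) f_xx = -4*x/5 and diffusion = f_x = -4*t/5. Substituting x = B_t:
  d(-4*B_t*t/5) = (-4*B_t/5) dt + (-4*t/5) dB_t.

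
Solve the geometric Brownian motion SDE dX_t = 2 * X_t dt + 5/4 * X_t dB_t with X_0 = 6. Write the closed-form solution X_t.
X_t = 6 * exp((39/32) * t + (5/4) * B_t)

For GBM dX = mu X dt + sigma X dB with X_0 = x_0, apply Itô to Y = log X: dY = (mu - sigma^2/2) dt + sigma dB, so Y_t = log(x_0) + (mu - sigma^2/2) t + sigma B_t and hence X_t = x_0 * exp((mu - sigma^2/2) t + sigma B_t).
With mu = 2, sigma = 5/4, x_0 = 6, this gives:
  X_t = 6 * exp((39/32) * t + (5/4) * B_t).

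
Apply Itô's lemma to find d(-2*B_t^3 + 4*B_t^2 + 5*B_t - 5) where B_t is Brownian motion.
d(-2*B_t^3 + 4*B_t^2 + 5*B_t - 5) = (4 - 6*B_t) dt + (-6*B_t^2 + 8*B_t + 5) dB_t

Itô's formula for f(B_t) gives d f(B_t) = f'(B_t) dB_t + (1/2) f''(B_t) dt. Compute derivatives of f(x) = -2*x^3 + 4*x^2 + 5*x - 5:
  f'(x)  = -6*x^2 + 8*x + 5
  f''(x) = 8 - 12*x
Substitute x = B_t and multiply the f'' term by 1/2:
  drift     = (1/2) * (8 - 12*x) evaluated at B_t = 4 - 6*B_t
  diffusion = (-6*x^2 + 8*x + 5) evaluated at B_t = -6*B_t^2 + 8*B_t + 5
Therefore d(-2*B_t^3 + 4*B_t^2 + 5*B_t - 5) = (4 - 6*B_t) dt + (-6*B_t^2 + 8*B_t + 5) dB_t.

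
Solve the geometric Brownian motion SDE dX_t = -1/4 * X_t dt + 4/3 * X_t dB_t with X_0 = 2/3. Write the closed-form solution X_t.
X_t = 2/3 * exp((-41/36) * t + (4/3) * B_t)

For GBM dX = mu X dt + sigma X dB with X_0 = x_0, apply Itô to Y = log X: dY = (mu - sigma^2/2) dt + sigma dB, so Y_t = log(x_0) + (mu - sigma^2/2) t + sigma B_t and hence X_t = x_0 * exp((mu - sigma^2/2) t + sigma B_t).
With mu = -1/4, sigma = 4/3, x_0 = 2/3, this gives:
  X_t = 2/3 * exp((-41/36) * t + (4/3) * B_t).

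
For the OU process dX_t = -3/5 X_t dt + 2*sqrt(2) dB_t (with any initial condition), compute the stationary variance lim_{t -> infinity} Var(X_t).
lim Var(X_t) = 20/3

The OU SDE dX = -theta X dt + sigma dB admits the integrating factor exp(theta t): d(exp(theta t) X_t) = sigma exp(theta t) dB_t. Integrating from 0 to t gives X_t = x_0 * exp(-theta t) + sigma * int_0^t exp(-theta (t-s)) dB_s for any initial x_0. The Itô integral has variance (by the Itô isometry) sigma^2 * int_0^t exp(-2 theta (t - s)) ds = sigma^2 * (1 - exp(-2 theta t)) / (2 theta), independent of x_0.
With theta = 3/5, sigma = 2*sqrt(2):
  Var(X_t) = (2*sqrt(2))^2 * (1 - exp(-2*3/5 t)) / (2 * 3/5) = 20/3 - 20*exp(-6*t/5)/3.
As t -> infinity, exp(-2*3/5 t) -> 0, so the stationary variance is sigma^2 / (2 theta) = 20/3.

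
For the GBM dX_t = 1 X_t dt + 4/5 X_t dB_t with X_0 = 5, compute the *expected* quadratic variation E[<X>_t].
E[<X>_t] = 200*exp(66*t/25)/33 - 200/33

<X>_t = int_0^t ((4/5) * X_s)^2 ds. Taking expectation inside the integral: E[<X>_t] = (4/5)^2 * int_0^t E[X_s^2] ds. For GBM, E[X_s^2] = x_0^2 * exp((2 mu + sigma^2) s). Integrating:
  E[<X>_t] = (4/5)^2 * 5^2 * (exp((2*1 + (4/5)^2) t) - 1) / (2*1 + (4/5)^2)
           = (4/5)^2 * 5^2 * (exp((66/25) t) - 1) / (66/25) = 200*exp(66*t/25)/33 - 200/33.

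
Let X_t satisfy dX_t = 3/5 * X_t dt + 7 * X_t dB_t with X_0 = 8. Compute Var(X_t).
Var(X_t) = 64*(exp(49*t) - 1)*exp(6*t/5)

For GBM dX = mu X dt + sigma X dB with X_0 = x_0, apply Itô to Y = log X: dY = (mu - sigma^2/2) dt + sigma dB, so Y_t = log(x_0) + (mu - sigma^2/2) t + sigma B_t and hence X_t = x_0 * exp((mu - sigma^2/2) t + sigma B_t).
With mu = 3/5, sigma = 7, x_0 = 8, this gives:
  X_t = 8 * exp((-239/10) * t + (7) * B_t).
Since sigma*B_t ~ Normal(0, sigma^2 t), E[exp(sigma*B_t)] = exp(sigma^2 t / 2); so E[X_t] = x_0 * exp((mu - sigma^2/2) t) * exp(sigma^2 t / 2) = x_0 * exp(mu t) = 8*exp(3*t/5).
Var(X_t) = E[X_t^2] - (E[X_t])^2 = x_0^2 * exp(2 mu t) * (exp(sigma^2 t) - 1) = 64*(exp(49*t) - 1)*exp(6*t/5).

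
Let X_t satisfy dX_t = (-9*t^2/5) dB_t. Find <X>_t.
<X>_t = 81*t^5/125

For an Itô process dX_t = a(t) dt + b(t) dB_t, the quadratic variation is <X>_t = int_0^t b(s)^2 ds (the drift term does not contribute). Here b(s) = -9*s^2/5, so
  b(s)^2 = 81*s^4/25.
Integrating from 0 to t:
  <X>_t = int_0^t (81*s^4/25) ds = 81*t^5/125.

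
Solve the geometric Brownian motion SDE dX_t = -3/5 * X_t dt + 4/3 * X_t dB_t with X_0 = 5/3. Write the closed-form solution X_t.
X_t = 5/3 * exp((-67/45) * t + (4/3) * B_t)

For GBM dX = mu X dt + sigma X dB with X_0 = x_0, apply Itô to Y = log X: dY = (mu - sigma^2/2) dt + sigma dB, so Y_t = log(x_0) + (mu - sigma^2/2) t + sigma B_t and hence X_t = x_0 * exp((mu - sigma^2/2) t + sigma B_t).
With mu = -3/5, sigma = 4/3, x_0 = 5/3, this gives:
  X_t = 5/3 * exp((-67/45) * t + (4/3) * B_t).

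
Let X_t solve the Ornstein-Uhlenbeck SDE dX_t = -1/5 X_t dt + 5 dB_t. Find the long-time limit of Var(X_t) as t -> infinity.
lim Var(X_t) = 125/2

The OU SDE dX = -theta X dt + sigma dB admits the integrating factor exp(theta t): d(exp(theta t) X_t) = sigma exp(theta t) dB_t. Integrating from 0 to t gives X_t = x_0 * exp(-theta t) + sigma * int_0^t exp(-theta (t-s)) dB_s for any initial x_0. The Itô integral has variance (by the Itô isometry) sigma^2 * int_0^t exp(-2 theta (t - s)) ds = sigma^2 * (1 - exp(-2 theta t)) / (2 theta), independent of x_0.
With theta = 1/5, sigma = 5:
  Var(X_t) = (5)^2 * (1 - exp(-2*1/5 t)) / (2 * 1/5) = 125/2 - 125*exp(-2*t/5)/2.
As t -> infinity, exp(-2*1/5 t) -> 0, so the stationary variance is sigma^2 / (2 theta) = 125/2.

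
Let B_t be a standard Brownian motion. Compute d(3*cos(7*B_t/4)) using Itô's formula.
d(3*cos(7*B_t/4)) = (-147*cos(7*B_t/4)/32) dt + (-21*sin(7*B_t/4)/4) dB_t

Itô's formula for f(B_t) gives d f(B_t) = f'(B_t) dB_t + (1/2) f''(B_t) dt. Compute derivatives of f(x) = 3*cos(7*x/4):
  f'(x)  = -21*sin(7*x/4)/4
  f''(x) = -147*cos(7*x/4)/16
Substitute x = B_t and multiply the f'' term by 1/2:
  drift     = (1/2) * (-147*cos(7*x/4)/16) evaluated at B_t = -147*cos(7*B_t/4)/32
  diffusion = (-21*sin(7*x/4)/4) evaluated at B_t = -21*sin(7*B_t/4)/4
Therefore d(3*cos(7*B_t/4)) = (-147*cos(7*B_t/4)/32) dt + (-21*sin(7*B_t/4)/4) dB_t.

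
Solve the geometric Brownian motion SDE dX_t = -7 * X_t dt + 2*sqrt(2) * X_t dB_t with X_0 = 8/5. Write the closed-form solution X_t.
X_t = 8/5 * exp((-11) * t + (2*sqrt(2)) * B_t)

For GBM dX = mu X dt + sigma X dB with X_0 = x_0, apply Itô to Y = log X: dY = (mu - sigma^2/2) dt + sigma dB, so Y_t = log(x_0) + (mu - sigma^2/2) t + sigma B_t and hence X_t = x_0 * exp((mu - sigma^2/2) t + sigma B_t).
With mu = -7, sigma = 2*sqrt(2), x_0 = 8/5, this gives:
  X_t = 8/5 * exp((-11) * t + (2*sqrt(2)) * B_t).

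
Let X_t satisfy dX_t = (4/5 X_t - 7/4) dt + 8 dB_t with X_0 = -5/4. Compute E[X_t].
E[X_t] = 35/16 - 55*exp(4*t/5)/16

Taking expectations and using E[dB_t] = 0, the mean m(t) = E[X_t] satisfies the ODE m'(t) = a m(t) + b with m(0) = x_0. With a = 4/5, b = -7/4, x_0 = -5/4, the solution is
  m(t) = x_0 * exp(a t) + (b/a) * (exp(a t) - 1)
       = (-5/4) * exp((4/5) t) + ((-7/4)/(4/5)) * (exp((4/5) t) - 1)
       = 35/16 - 55*exp(4*t/5)/16.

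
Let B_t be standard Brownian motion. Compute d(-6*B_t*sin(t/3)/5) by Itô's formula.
d(-6*B_t*sin(t/3)/5) = (-2*B_t*cos(t/3)/5) dt + (-6*sin(t/3)/5) dB_t

Itô's formula for f(t, x): d f(t, B_t) = (f_t + (1/2) f_xx) dt + f_x dB_t. Compute partials of f(t, x) = -6*x*sin(t/3)/5:
  f_t(t,x)  = -2*x*cos(t/3)/5
  f_x(t,x)  = -6*sin(t/3)/5
  f_xx(t,x) = 0
Assemble drift = f_t + (1/2) f_xx = -2*x*cos(t/3)/5 and diffusion = f_x = -6*sin(t/3)/5. Substituting x = B_t:
  d(-6*B_t*sin(t/3)/5) = (-2*B_t*cos(t/3)/5) dt + (-6*sin(t/3)/5) dB_t.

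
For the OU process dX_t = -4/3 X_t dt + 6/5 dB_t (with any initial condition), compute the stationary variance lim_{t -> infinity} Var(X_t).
lim Var(X_t) = 27/50

The OU SDE dX = -theta X dt + sigma dB admits the integrating factor exp(theta t): d(exp(theta t) X_t) = sigma exp(theta t) dB_t. Integrating from 0 to t gives X_t = x_0 * exp(-theta t) + sigma * int_0^t exp(-theta (t-s)) dB_s for any initial x_0. The Itô integral has variance (by the Itô isometry) sigma^2 * int_0^t exp(-2 theta (t - s)) ds = sigma^2 * (1 - exp(-2 theta t)) / (2 theta), independent of x_0.
With theta = 4/3, sigma = 6/5:
  Var(X_t) = (6/5)^2 * (1 - exp(-2*4/3 t)) / (2 * 4/3) = 27/50 - 27*exp(-8*t/3)/50.
As t -> infinity, exp(-2*4/3 t) -> 0, so the stationary variance is sigma^2 / (2 theta) = 27/50.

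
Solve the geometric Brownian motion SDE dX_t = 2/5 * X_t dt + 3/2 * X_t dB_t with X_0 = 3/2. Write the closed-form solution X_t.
X_t = 3/2 * exp((-29/40) * t + (3/2) * B_t)

For GBM dX = mu X dt + sigma X dB with X_0 = x_0, apply Itô to Y = log X: dY = (mu - sigma^2/2) dt + sigma dB, so Y_t = log(x_0) + (mu - sigma^2/2) t + sigma B_t and hence X_t = x_0 * exp((mu - sigma^2/2) t + sigma B_t).
With mu = 2/5, sigma = 3/2, x_0 = 3/2, this gives:
  X_t = 3/2 * exp((-29/40) * t + (3/2) * B_t).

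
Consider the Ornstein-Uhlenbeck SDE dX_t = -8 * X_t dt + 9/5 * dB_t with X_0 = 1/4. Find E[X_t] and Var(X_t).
E[X_t] = exp(-8*t)/4; Var(X_t) = 81/400 - 81*exp(-16*t)/400

The OU SDE dX = -theta X dt + sigma dB admits the integrating factor exp(theta t): d(exp(theta t) X_t) = sigma exp(theta t) dB_t. Integrating from 0 to t:
  X_t = x_0 * exp(-theta t) + sigma * int_0^t exp(-theta (t-s)) dB_s.
The Itô integral has mean 0 and (by the Itô isometry) variance sigma^2 * int_0^t exp(-2 theta (t - s)) ds = sigma^2 * (1 - exp(-2 theta t)) / (2 theta).
With theta = 8, sigma = 9/5, x_0 = 1/4:
  E[X_t] = 1/4 * exp(-8 t) = exp(-8*t)/4
  Var(X_t) = (9/5)^2 * (1 - exp(-2*8 t)) / (2 * 8) = 81/400 - 81*exp(-16*t)/400.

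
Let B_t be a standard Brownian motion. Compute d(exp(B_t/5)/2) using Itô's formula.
d(exp(B_t/5)/2) = (exp(B_t/5)/100) dt + (exp(B_t/5)/10) dB_t

Itô's formula for f(B_t) gives d f(B_t) = f'(B_t) dB_t + (1/2) f''(B_t) dt. Compute derivatives of f(x) = exp(x/5)/2:
  f'(x)  = exp(x/5)/10
  f''(x) = exp(x/5)/50
Substitute x = B_t and multiply the f'' term by 1/2:
  drift     = (1/2) * (exp(x/5)/50) evaluated at B_t = exp(B_t/5)/100
  diffusion = (exp(x/5)/10) evaluated at B_t = exp(B_t/5)/10
Therefore d(exp(B_t/5)/2) = (exp(B_t/5)/100) dt + (exp(B_t/5)/10) dB_t.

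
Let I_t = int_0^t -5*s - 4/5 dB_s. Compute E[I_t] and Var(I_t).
E[I_t] = 0; Var(I_t) = t*(625*t^2 + 300*t + 48)/75

The Itô integral of a deterministic integrand f(s) has mean 0 because each increment f(s) * (B_{s+ds} - B_s) has mean 0. By the Itô isometry:
  Var( int_0^t f(s) dB_s ) = E[ (int_0^t f(s) dB_s)^2 ] = int_0^t f(s)^2 ds.
Here f(s) = -5*s - 4/5, so f(s)^2 = (25*s + 4)^2/25. Integrate:
  int_0^t ((25*s + 4)^2/25) ds = t*(625*t^2 + 300*t + 48)/75.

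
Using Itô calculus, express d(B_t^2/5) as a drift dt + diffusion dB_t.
d(B_t^2/5) = (1/5) dt + (2*B_t/5) dB_t

Itô's formula for f(B_t) gives d f(B_t) = f'(B_t) dB_t + (1/2) f''(B_t) dt. Compute derivatives of f(x) = x^2/5:
  f'(x)  = 2*x/5
  f''(x) = 2/5
Substitute x = B_t and multiply the f'' term by 1/2:
  drift     = (1/2) * (2/5) evaluated at B_t = 1/5
  diffusion = (2*x/5) evaluated at B_t = 2*B_t/5
Therefore d(B_t^2/5) = (1/5) dt + (2*B_t/5) dB_t.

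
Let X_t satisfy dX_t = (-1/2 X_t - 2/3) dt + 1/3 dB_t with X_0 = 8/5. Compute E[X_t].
E[X_t] = -4/3 + 44*exp(-t/2)/15

Taking expectations and using E[dB_t] = 0, the mean m(t) = E[X_t] satisfies the ODE m'(t) = a m(t) + b with m(0) = x_0. With a = -1/2, b = -2/3, x_0 = 8/5, the solution is
  m(t) = x_0 * exp(a t) + (b/a) * (exp(a t) - 1)
       = (8/5) * exp((-1/2) t) + ((-2/3)/(-1/2)) * (exp((-1/2) t) - 1)
       = -4/3 + 44*exp(-t/2)/15.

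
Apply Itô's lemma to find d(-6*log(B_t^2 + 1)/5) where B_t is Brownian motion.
d(-6*log(B_t^2 + 1)/5) = (6*(B_t^2 - 1)/(5*(B_t^2 + 1)^2)) dt + (-12*B_t/(5*B_t^2 + 5)) dB_t

Itô's formula for f(B_t) gives d f(B_t) = f'(B_t) dB_t + (1/2) f''(B_t) dt. Compute derivatives of f(x) = -6*log(x^2 + 1)/5:
  f'(x)  = -12*x/(5*x^2 + 5)
  f''(x) = 12*(x^2 - 1)/(5*(x^2 + 1)^2)
Substitute x = B_t and multiply the f'' term by 1/2:
  drift     = (1/2) * (12*(x^2 - 1)/(5*(x^2 + 1)^2)) evaluated at B_t = 6*(B_t^2 - 1)/(5*(B_t^2 + 1)^2)
  diffusion = (-12*x/(5*x^2 + 5)) evaluated at B_t = -12*B_t/(5*B_t^2 + 5)
Therefore d(-6*log(B_t^2 + 1)/5) = (6*(B_t^2 - 1)/(5*(B_t^2 + 1)^2)) dt + (-12*B_t/(5*B_t^2 + 5)) dB_t.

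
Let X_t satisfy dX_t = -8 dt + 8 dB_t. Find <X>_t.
<X>_t = 64*t

For an Itô process dX_t = a(t) dt + b(t) dB_t, the quadratic variation is <X>_t = int_0^t b(s)^2 ds (the drift term does not contribute). Here b(s) = 8, so
  b(s)^2 = 64.
Integrating from 0 to t:
  <X>_t = int_0^t (64) ds = 64*t.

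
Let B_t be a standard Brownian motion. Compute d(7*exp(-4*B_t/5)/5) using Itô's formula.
d(7*exp(-4*B_t/5)/5) = (56*exp(-4*B_t/5)/125) dt + (-28*exp(-4*B_t/5)/25) dB_t

Itô's formula for f(B_t) gives d f(B_t) = f'(B_t) dB_t + (1/2) f''(B_t) dt. Compute derivatives of f(x) = 7*exp(-4*x/5)/5:
  f'(x)  = -28*exp(-4*x/5)/25
  f''(x) = 112*exp(-4*x/5)/125
Substitute x = B_t and multiply the f'' term by 1/2:
  drift     = (1/2) * (112*exp(-4*x/5)/125) evaluated at B_t = 56*exp(-4*B_t/5)/125
  diffusion = (-28*exp(-4*x/5)/25) evaluated at B_t = -28*exp(-4*B_t/5)/25
Therefore d(7*exp(-4*B_t/5)/5) = (56*exp(-4*B_t/5)/125) dt + (-28*exp(-4*B_t/5)/25) dB_t.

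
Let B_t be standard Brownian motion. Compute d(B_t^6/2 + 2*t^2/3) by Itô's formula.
d(B_t^6/2 + 2*t^2/3) = (15*B_t^4/2 + 4*t/3) dt + (3*B_t^5) dB_t

Itô's formula for f(t, x): d f(t, B_t) = (f_t + (1/2) f_xx) dt + f_x dB_t. Compute partials of f(t, x) = 2*t^2/3 + x^6/2:
  f_t(t,x)  = 4*t/3
  f_x(t,x)  = 3*x^5
  f_xx(t,x) = 15*x^4
Assemble drift = f_t + (1/2) f_xx = 4*t/3 + 15*x^4/2 and diffusion = f_x = 3*x^5. Substituting x = B_t:
  d(B_t^6/2 + 2*t^2/3) = (15*B_t^4/2 + 4*t/3) dt + (3*B_t^5) dB_t.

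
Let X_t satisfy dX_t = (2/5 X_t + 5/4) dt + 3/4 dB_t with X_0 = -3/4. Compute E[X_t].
E[X_t] = 19*exp(2*t/5)/8 - 25/8

Taking expectations and using E[dB_t] = 0, the mean m(t) = E[X_t] satisfies the ODE m'(t) = a m(t) + b with m(0) = x_0. With a = 2/5, b = 5/4, x_0 = -3/4, the solution is
  m(t) = x_0 * exp(a t) + (b/a) * (exp(a t) - 1)
       = (-3/4) * exp((2/5) t) + ((5/4)/(2/5)) * (exp((2/5) t) - 1)
       = 19*exp(2*t/5)/8 - 25/8.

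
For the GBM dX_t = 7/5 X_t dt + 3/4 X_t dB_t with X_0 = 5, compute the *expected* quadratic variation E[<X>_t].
E[<X>_t] = 1125*exp(269*t/80)/269 - 1125/269

<X>_t = int_0^t ((3/4) * X_s)^2 ds. Taking expectation inside the integral: E[<X>_t] = (3/4)^2 * int_0^t E[X_s^2] ds. For GBM, E[X_s^2] = x_0^2 * exp((2 mu + sigma^2) s). Integrating:
  E[<X>_t] = (3/4)^2 * 5^2 * (exp((2*(7/5) + (3/4)^2) t) - 1) / (2*(7/5) + (3/4)^2)
           = (3/4)^2 * 5^2 * (exp((269/80) t) - 1) / (269/80) = 1125*exp(269*t/80)/269 - 1125/269.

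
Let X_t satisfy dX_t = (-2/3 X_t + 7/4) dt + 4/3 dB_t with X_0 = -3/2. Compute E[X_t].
E[X_t] = 21/8 - 33*exp(-2*t/3)/8

Taking expectations and using E[dB_t] = 0, the mean m(t) = E[X_t] satisfies the ODE m'(t) = a m(t) + b with m(0) = x_0. With a = -2/3, b = 7/4, x_0 = -3/2, the solution is
  m(t) = x_0 * exp(a t) + (b/a) * (exp(a t) - 1)
       = (-3/2) * exp((-2/3) t) + ((7/4)/(-2/3)) * (exp((-2/3) t) - 1)
       = 21/8 - 33*exp(-2*t/3)/8.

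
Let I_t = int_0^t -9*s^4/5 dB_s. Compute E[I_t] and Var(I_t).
E[I_t] = 0; Var(I_t) = 9*t^9/25

The Itô integral of a deterministic integrand f(s) has mean 0 because each increment f(s) * (B_{s+ds} - B_s) has mean 0. By the Itô isometry:
  Var( int_0^t f(s) dB_s ) = E[ (int_0^t f(s) dB_s)^2 ] = int_0^t f(s)^2 ds.
Here f(s) = -9*s^4/5, so f(s)^2 = 81*s^8/25. Integrate:
  int_0^t (81*s^8/25) ds = 9*t^9/25.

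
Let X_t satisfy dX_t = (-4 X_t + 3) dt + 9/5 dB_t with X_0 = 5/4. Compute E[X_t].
E[X_t] = 3/4 + exp(-4*t)/2

Taking expectations and using E[dB_t] = 0, the mean m(t) = E[X_t] satisfies the ODE m'(t) = a m(t) + b with m(0) = x_0. With a = -4, b = 3, x_0 = 5/4, the solution is
  m(t) = x_0 * exp(a t) + (b/a) * (exp(a t) - 1)
       = (5/4) * exp((-4) t) + (3/(-4)) * (exp((-4) t) - 1)
       = 3/4 + exp(-4*t)/2.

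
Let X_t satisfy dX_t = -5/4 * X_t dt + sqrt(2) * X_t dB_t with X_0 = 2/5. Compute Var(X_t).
Var(X_t) = (4*exp(2*t) - 4)*exp(-5*t/2)/25

For GBM dX = mu X dt + sigma X dB with X_0 = x_0, apply Itô to Y = log X: dY = (mu - sigma^2/2) dt + sigma dB, so Y_t = log(x_0) + (mu - sigma^2/2) t + sigma B_t and hence X_t = x_0 * exp((mu - sigma^2/2) t + sigma B_t).
With mu = -5/4, sigma = sqrt(2), x_0 = 2/5, this gives:
  X_t = 2/5 * exp((-9/4) * t + (sqrt(2)) * B_t).
Since sigma*B_t ~ Normal(0, sigma^2 t), E[exp(sigma*B_t)] = exp(sigma^2 t / 2); so E[X_t] = x_0 * exp((mu - sigma^2/2) t) * exp(sigma^2 t / 2) = x_0 * exp(mu t) = 2*exp(-5*t/4)/5.
Var(X_t) = E[X_t^2] - (E[X_t])^2 = x_0^2 * exp(2 mu t) * (exp(sigma^2 t) - 1) = (4*exp(2*t) - 4)*exp(-5*t/2)/25.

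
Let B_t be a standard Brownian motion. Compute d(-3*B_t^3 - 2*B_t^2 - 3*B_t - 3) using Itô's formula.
d(-3*B_t^3 - 2*B_t^2 - 3*B_t - 3) = (-9*B_t - 2) dt + (-9*B_t^2 - 4*B_t - 3) dB_t

Itô's formula for f(B_t) gives d f(B_t) = f'(B_t) dB_t + (1/2) f''(B_t) dt. Compute derivatives of f(x) = -3*x^3 - 2*x^2 - 3*x - 3:
  f'(x)  = -9*x^2 - 4*x - 3
  f''(x) = -18*x - 4
Substitute x = B_t and multiply the f'' term by 1/2:
  drift     = (1/2) * (-18*x - 4) evaluated at B_t = -9*B_t - 2
  diffusion = (-9*x^2 - 4*x - 3) evaluated at B_t = -9*B_t^2 - 4*B_t - 3
Therefore d(-3*B_t^3 - 2*B_t^2 - 3*B_t - 3) = (-9*B_t - 2) dt + (-9*B_t^2 - 4*B_t - 3) dB_t.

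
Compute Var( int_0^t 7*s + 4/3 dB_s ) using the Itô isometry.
Var = t*(147*t^2 + 84*t + 16)/9

The Itô integral of a deterministic integrand f(s) has mean 0 because each increment f(s) * (B_{s+ds} - B_s) has mean 0. By the Itô isometry:
  Var( int_0^t f(s) dB_s ) = E[ (int_0^t f(s) dB_s)^2 ] = int_0^t f(s)^2 ds.
Here f(s) = 7*s + 4/3, so f(s)^2 = (21*s + 4)^2/9. Integrate:
  int_0^t ((21*s + 4)^2/9) ds = t*(147*t^2 + 84*t + 16)/9.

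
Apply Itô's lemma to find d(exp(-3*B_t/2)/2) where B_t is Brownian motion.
d(exp(-3*B_t/2)/2) = (9*exp(-3*B_t/2)/16) dt + (-3*exp(-3*B_t/2)/4) dB_t

Itô's formula for f(B_t) gives d f(B_t) = f'(B_t) dB_t + (1/2) f''(B_t) dt. Compute derivatives of f(x) = exp(-3*x/2)/2:
  f'(x)  = -3*exp(-3*x/2)/4
  f''(x) = 9*exp(-3*x/2)/8
Substitute x = B_t and multiply the f'' term by 1/2:
  drift     = (1/2) * (9*exp(-3*x/2)/8) evaluated at B_t = 9*exp(-3*B_t/2)/16
  diffusion = (-3*exp(-3*x/2)/4) evaluated at B_t = -3*exp(-3*B_t/2)/4
Therefore d(exp(-3*B_t/2)/2) = (9*exp(-3*B_t/2)/16) dt + (-3*exp(-3*B_t/2)/4) dB_t.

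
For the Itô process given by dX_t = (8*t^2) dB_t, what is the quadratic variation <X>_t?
<X>_t = 64*t^5/5

For an Itô process dX_t = a(t) dt + b(t) dB_t, the quadratic variation is <X>_t = int_0^t b(s)^2 ds (the drift term does not contribute). Here b(s) = 8*s^2, so
  b(s)^2 = 64*s^4.
Integrating from 0 to t:
  <X>_t = int_0^t (64*s^4) ds = 64*t^5/5.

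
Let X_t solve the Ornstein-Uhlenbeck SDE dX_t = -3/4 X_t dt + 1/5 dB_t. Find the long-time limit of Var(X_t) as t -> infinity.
lim Var(X_t) = 2/75

The OU SDE dX = -theta X dt + sigma dB admits the integrating factor exp(theta t): d(exp(theta t) X_t) = sigma exp(theta t) dB_t. Integrating from 0 to t gives X_t = x_0 * exp(-theta t) + sigma * int_0^t exp(-theta (t-s)) dB_s for any initial x_0. The Itô integral has variance (by the Itô isometry) sigma^2 * int_0^t exp(-2 theta (t - s)) ds = sigma^2 * (1 - exp(-2 theta t)) / (2 theta), independent of x_0.
With theta = 3/4, sigma = 1/5:
  Var(X_t) = (1/5)^2 * (1 - exp(-2*3/4 t)) / (2 * 3/4) = 2/75 - 2*exp(-3*t/2)/75.
As t -> infinity, exp(-2*3/4 t) -> 0, so the stationary variance is sigma^2 / (2 theta) = 2/75.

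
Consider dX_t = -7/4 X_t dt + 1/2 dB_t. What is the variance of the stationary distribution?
lim Var(X_t) = 1/14

The OU SDE dX = -theta X dt + sigma dB admits the integrating factor exp(theta t): d(exp(theta t) X_t) = sigma exp(theta t) dB_t. Integrating from 0 to t gives X_t = x_0 * exp(-theta t) + sigma * int_0^t exp(-theta (t-s)) dB_s for any initial x_0. The Itô integral has variance (by the Itô isometry) sigma^2 * int_0^t exp(-2 theta (t - s)) ds = sigma^2 * (1 - exp(-2 theta t)) / (2 theta), independent of x_0.
With theta = 7/4, sigma = 1/2:
  Var(X_t) = (1/2)^2 * (1 - exp(-2*7/4 t)) / (2 * 7/4) = 1/14 - exp(-7*t/2)/14.
As t -> infinity, exp(-2*7/4 t) -> 0, so the stationary variance is sigma^2 / (2 theta) = 1/14.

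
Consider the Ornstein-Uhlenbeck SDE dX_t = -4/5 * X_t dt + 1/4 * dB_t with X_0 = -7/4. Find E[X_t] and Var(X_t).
E[X_t] = -7*exp(-4*t/5)/4; Var(X_t) = 5/128 - 5*exp(-8*t/5)/128

The OU SDE dX = -theta X dt + sigma dB admits the integrating factor exp(theta t): d(exp(theta t) X_t) = sigma exp(theta t) dB_t. Integrating from 0 to t:
  X_t = x_0 * exp(-theta t) + sigma * int_0^t exp(-theta (t-s)) dB_s.
The Itô integral has mean 0 and (by the Itô isometry) variance sigma^2 * int_0^t exp(-2 theta (t - s)) ds = sigma^2 * (1 - exp(-2 theta t)) / (2 theta).
With theta = 4/5, sigma = 1/4, x_0 = -7/4:
  E[X_t] = -7/4 * exp(-4/5 t) = -7*exp(-4*t/5)/4
  Var(X_t) = (1/4)^2 * (1 - exp(-2*4/5 t)) / (2 * 4/5) = 5/128 - 5*exp(-8*t/5)/128.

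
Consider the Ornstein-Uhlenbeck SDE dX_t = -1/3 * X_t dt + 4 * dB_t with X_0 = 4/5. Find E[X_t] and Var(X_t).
E[X_t] = 4*exp(-t/3)/5; Var(X_t) = 24 - 24*exp(-2*t/3)

The OU SDE dX = -theta X dt + sigma dB admits the integrating factor exp(theta t): d(exp(theta t) X_t) = sigma exp(theta t) dB_t. Integrating from 0 to t:
  X_t = x_0 * exp(-theta t) + sigma * int_0^t exp(-theta (t-s)) dB_s.
The Itô integral has mean 0 and (by the Itô isometry) variance sigma^2 * int_0^t exp(-2 theta (t - s)) ds = sigma^2 * (1 - exp(-2 theta t)) / (2 theta).
With theta = 1/3, sigma = 4, x_0 = 4/5:
  E[X_t] = 4/5 * exp(-1/3 t) = 4*exp(-t/3)/5
  Var(X_t) = (4)^2 * (1 - exp(-2*1/3 t)) / (2 * 1/3) = 24 - 24*exp(-2*t/3).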